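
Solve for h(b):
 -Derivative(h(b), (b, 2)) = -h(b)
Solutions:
 h(b) = C1*exp(-b) + C2*exp(b)


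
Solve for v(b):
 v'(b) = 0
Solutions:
 v(b) = C1


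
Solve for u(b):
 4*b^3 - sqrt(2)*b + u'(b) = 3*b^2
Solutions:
 u(b) = C1 - b^4 + b^3 + sqrt(2)*b^2/2


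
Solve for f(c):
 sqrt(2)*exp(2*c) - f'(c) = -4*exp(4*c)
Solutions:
 f(c) = C1 + exp(4*c) + sqrt(2)*exp(2*c)/2


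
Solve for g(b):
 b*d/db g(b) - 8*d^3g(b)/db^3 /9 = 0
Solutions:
 g(b) = C1 + Integral(C2*airyai(3^(2/3)*b/2) + C3*airybi(3^(2/3)*b/2), b)


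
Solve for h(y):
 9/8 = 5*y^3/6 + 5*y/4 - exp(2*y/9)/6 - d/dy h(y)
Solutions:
 h(y) = C1 + 5*y^4/24 + 5*y^2/8 - 9*y/8 - 3*exp(2*y/9)/4


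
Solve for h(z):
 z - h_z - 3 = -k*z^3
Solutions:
 h(z) = C1 + k*z^4/4 + z^2/2 - 3*z


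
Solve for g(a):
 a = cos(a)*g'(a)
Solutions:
 g(a) = C1 + Integral(a/cos(a), a)


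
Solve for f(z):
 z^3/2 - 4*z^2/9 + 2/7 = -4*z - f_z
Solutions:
 f(z) = C1 - z^4/8 + 4*z^3/27 - 2*z^2 - 2*z/7


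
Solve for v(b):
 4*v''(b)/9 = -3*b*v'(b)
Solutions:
 v(b) = C1 + C2*erf(3*sqrt(6)*b/4)


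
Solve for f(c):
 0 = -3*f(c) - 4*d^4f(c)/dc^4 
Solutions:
 f(c) = (C1*sin(3^(1/4)*c/2) + C2*cos(3^(1/4)*c/2))*exp(-3^(1/4)*c/2) + (C3*sin(3^(1/4)*c/2) + C4*cos(3^(1/4)*c/2))*exp(3^(1/4)*c/2)


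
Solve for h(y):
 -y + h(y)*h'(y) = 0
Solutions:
 h(y) = -sqrt(C1 + y^2)
 h(y) = sqrt(C1 + y^2)


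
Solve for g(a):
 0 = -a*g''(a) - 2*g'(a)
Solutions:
 g(a) = C1 + C2/a


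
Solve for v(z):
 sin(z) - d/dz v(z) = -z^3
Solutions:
 v(z) = C1 + z^4/4 - cos(z)


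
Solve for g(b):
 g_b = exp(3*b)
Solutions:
 g(b) = C1 + exp(3*b)/3


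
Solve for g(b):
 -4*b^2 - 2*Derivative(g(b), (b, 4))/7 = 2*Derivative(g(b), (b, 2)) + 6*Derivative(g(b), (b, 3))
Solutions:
 g(b) = C1 + C2*b + C3*exp(b*(-21 + sqrt(413))/2) + C4*exp(-b*(sqrt(413) + 21)/2) - b^4/6 + 2*b^3 - 124*b^2/7


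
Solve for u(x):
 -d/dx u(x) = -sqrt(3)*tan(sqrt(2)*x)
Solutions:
 u(x) = C1 - sqrt(6)*log(cos(sqrt(2)*x))/2


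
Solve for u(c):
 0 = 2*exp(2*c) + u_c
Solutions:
 u(c) = C1 - exp(2*c)


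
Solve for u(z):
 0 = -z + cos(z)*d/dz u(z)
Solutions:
 u(z) = C1 + Integral(z/cos(z), z)


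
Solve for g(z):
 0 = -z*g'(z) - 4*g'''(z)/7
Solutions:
 g(z) = C1 + Integral(C2*airyai(-14^(1/3)*z/2) + C3*airybi(-14^(1/3)*z/2), z)


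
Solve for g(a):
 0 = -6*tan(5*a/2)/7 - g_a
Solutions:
 g(a) = C1 + 12*log(cos(5*a/2))/35


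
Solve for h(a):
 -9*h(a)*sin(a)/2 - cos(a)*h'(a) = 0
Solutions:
 h(a) = C1*cos(a)^(9/2)


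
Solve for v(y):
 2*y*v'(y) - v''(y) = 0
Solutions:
 v(y) = C1 + C2*erfi(y)


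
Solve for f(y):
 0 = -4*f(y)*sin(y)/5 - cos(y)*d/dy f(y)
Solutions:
 f(y) = C1*cos(y)^(4/5)


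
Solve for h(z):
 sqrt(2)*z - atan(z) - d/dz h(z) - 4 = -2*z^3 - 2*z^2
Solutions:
 h(z) = C1 + z^4/2 + 2*z^3/3 + sqrt(2)*z^2/2 - z*atan(z) - 4*z + log(z^2 + 1)/2


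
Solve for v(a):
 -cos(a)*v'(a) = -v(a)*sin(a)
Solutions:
 v(a) = C1/cos(a)


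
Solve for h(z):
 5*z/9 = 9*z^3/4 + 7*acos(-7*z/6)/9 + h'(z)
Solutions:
 h(z) = C1 - 9*z^4/16 + 5*z^2/18 - 7*z*acos(-7*z/6)/9 - sqrt(36 - 49*z^2)/9


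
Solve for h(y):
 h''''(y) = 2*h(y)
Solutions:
 h(y) = C1*exp(-2^(1/4)*y) + C2*exp(2^(1/4)*y) + C3*sin(2^(1/4)*y) + C4*cos(2^(1/4)*y)


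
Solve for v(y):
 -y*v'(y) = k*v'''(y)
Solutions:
 v(y) = C1 + Integral(C2*airyai(y*(-1/k)^(1/3)) + C3*airybi(y*(-1/k)^(1/3)), y)


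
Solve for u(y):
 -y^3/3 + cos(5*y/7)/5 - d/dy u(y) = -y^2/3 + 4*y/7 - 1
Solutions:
 u(y) = C1 - y^4/12 + y^3/9 - 2*y^2/7 + y + 7*sin(5*y/7)/25


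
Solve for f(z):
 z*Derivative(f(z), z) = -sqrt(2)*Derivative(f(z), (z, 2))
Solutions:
 f(z) = C1 + C2*erf(2^(1/4)*z/2)


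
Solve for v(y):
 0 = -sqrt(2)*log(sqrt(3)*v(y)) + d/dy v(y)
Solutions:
 -sqrt(2)*Integral(1/(2*log(_y) + log(3)), (_y, v(y))) = C1 - y


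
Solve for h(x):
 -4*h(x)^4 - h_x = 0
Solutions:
 h(x) = (-3^(2/3) - 3*3^(1/6)*I)*(1/(C1 + 4*x))^(1/3)/6
 h(x) = (-3^(2/3) + 3*3^(1/6)*I)*(1/(C1 + 4*x))^(1/3)/6
 h(x) = (1/(C1 + 12*x))^(1/3)


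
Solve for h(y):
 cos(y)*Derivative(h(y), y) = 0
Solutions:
 h(y) = C1


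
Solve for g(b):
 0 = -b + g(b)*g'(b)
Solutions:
 g(b) = -sqrt(C1 + b^2)
 g(b) = sqrt(C1 + b^2)


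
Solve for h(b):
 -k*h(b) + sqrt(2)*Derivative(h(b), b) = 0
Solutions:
 h(b) = C1*exp(sqrt(2)*b*k/2)


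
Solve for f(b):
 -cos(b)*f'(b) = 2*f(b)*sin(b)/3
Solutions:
 f(b) = C1*cos(b)^(2/3)


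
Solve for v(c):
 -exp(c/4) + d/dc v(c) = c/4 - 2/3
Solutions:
 v(c) = C1 + c^2/8 - 2*c/3 + 4*exp(c/4)


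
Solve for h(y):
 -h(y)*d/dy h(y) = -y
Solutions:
 h(y) = -sqrt(C1 + y^2)
 h(y) = sqrt(C1 + y^2)


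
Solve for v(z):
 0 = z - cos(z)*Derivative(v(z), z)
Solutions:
 v(z) = C1 + Integral(z/cos(z), z)


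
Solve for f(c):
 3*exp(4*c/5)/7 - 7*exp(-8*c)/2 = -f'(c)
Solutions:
 f(c) = C1 - 15*exp(4*c/5)/28 - 7*exp(-8*c)/16


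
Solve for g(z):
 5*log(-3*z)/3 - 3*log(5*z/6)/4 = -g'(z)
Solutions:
 g(z) = C1 - 11*z*log(z)/12 + z*(-20*log(3) - 9*log(6) + 11 + 9*log(5) - 20*I*pi)/12


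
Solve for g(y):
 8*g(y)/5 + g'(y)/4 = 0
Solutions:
 g(y) = C1*exp(-32*y/5)


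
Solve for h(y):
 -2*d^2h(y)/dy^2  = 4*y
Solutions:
 h(y) = C1 + C2*y - y^3/3


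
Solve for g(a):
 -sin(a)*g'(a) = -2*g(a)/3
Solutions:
 g(a) = C1*(cos(a) - 1)^(1/3)/(cos(a) + 1)^(1/3)


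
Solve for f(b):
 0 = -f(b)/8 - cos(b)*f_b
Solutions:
 f(b) = C1*(sin(b) - 1)^(1/16)/(sin(b) + 1)^(1/16)


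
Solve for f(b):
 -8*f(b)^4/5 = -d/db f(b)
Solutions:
 f(b) = 5^(1/3)*(-1/(C1 + 24*b))^(1/3)
 f(b) = 5^(1/3)*(-1/(C1 + 8*b))^(1/3)*(-3^(2/3) - 3*3^(1/6)*I)/6
 f(b) = 5^(1/3)*(-1/(C1 + 8*b))^(1/3)*(-3^(2/3) + 3*3^(1/6)*I)/6


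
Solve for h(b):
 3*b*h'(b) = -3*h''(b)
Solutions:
 h(b) = C1 + C2*erf(sqrt(2)*b/2)


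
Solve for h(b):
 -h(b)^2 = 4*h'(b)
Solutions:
 h(b) = 4/(C1 + b)


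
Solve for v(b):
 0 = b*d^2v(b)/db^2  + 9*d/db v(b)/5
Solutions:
 v(b) = C1 + C2/b^(4/5)


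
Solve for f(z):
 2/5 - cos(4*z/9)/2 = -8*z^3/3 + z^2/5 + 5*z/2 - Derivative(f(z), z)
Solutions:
 f(z) = C1 - 2*z^4/3 + z^3/15 + 5*z^2/4 - 2*z/5 + 9*sin(4*z/9)/8


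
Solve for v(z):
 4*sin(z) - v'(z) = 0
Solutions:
 v(z) = C1 - 4*cos(z)


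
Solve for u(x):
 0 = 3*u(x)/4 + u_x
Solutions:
 u(x) = C1*exp(-3*x/4)


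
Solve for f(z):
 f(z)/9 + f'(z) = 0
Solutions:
 f(z) = C1*exp(-z/9)


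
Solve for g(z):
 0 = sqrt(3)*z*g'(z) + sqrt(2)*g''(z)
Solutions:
 g(z) = C1 + C2*erf(6^(1/4)*z/2)


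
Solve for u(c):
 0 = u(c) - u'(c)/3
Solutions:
 u(c) = C1*exp(3*c)


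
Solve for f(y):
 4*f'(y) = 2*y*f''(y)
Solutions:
 f(y) = C1 + C2*y^3


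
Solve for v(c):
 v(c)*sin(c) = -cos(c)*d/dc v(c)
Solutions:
 v(c) = C1*cos(c)


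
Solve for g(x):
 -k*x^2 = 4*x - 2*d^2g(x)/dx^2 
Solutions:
 g(x) = C1 + C2*x + k*x^4/24 + x^3/3


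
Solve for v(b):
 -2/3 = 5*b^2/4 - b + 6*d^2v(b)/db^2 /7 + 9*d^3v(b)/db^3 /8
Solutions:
 v(b) = C1 + C2*b + C3*exp(-16*b/21) - 35*b^4/288 + 959*b^3/1152 - 67585*b^2/18432


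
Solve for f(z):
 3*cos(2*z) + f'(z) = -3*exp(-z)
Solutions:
 f(z) = C1 - 3*sin(2*z)/2 + 3*exp(-z)


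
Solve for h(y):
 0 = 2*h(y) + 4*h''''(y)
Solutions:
 h(y) = (C1*sin(2^(1/4)*y/2) + C2*cos(2^(1/4)*y/2))*exp(-2^(1/4)*y/2) + (C3*sin(2^(1/4)*y/2) + C4*cos(2^(1/4)*y/2))*exp(2^(1/4)*y/2)


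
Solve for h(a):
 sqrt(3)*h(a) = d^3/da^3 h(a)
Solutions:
 h(a) = C3*exp(3^(1/6)*a) + (C1*sin(3^(2/3)*a/2) + C2*cos(3^(2/3)*a/2))*exp(-3^(1/6)*a/2)


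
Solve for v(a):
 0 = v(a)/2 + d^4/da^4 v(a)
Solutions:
 v(a) = (C1*sin(2^(1/4)*a/2) + C2*cos(2^(1/4)*a/2))*exp(-2^(1/4)*a/2) + (C3*sin(2^(1/4)*a/2) + C4*cos(2^(1/4)*a/2))*exp(2^(1/4)*a/2)


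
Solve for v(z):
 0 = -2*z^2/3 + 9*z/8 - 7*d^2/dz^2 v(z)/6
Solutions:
 v(z) = C1 + C2*z - z^4/21 + 9*z^3/56


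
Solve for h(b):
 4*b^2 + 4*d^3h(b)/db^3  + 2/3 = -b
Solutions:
 h(b) = C1 + C2*b + C3*b^2 - b^5/60 - b^4/96 - b^3/36


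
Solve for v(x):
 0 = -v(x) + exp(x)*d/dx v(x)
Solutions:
 v(x) = C1*exp(-exp(-x))


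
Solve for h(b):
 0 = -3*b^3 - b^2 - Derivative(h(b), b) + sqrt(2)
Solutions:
 h(b) = C1 - 3*b^4/4 - b^3/3 + sqrt(2)*b


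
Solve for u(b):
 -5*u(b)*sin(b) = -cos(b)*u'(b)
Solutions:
 u(b) = C1/cos(b)^5


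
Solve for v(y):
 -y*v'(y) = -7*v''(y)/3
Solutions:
 v(y) = C1 + C2*erfi(sqrt(42)*y/14)


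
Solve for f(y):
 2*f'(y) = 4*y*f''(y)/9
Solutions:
 f(y) = C1 + C2*y^(11/2)


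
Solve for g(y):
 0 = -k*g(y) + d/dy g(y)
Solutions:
 g(y) = C1*exp(k*y)


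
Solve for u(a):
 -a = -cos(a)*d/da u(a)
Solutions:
 u(a) = C1 + Integral(a/cos(a), a)


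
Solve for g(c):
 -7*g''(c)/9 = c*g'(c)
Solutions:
 g(c) = C1 + C2*erf(3*sqrt(14)*c/14)


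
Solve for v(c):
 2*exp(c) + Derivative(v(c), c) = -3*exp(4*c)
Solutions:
 v(c) = C1 - 3*exp(4*c)/4 - 2*exp(c)


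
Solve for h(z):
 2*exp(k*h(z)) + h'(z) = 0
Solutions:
 h(z) = Piecewise((log(1/(C1*k + 2*k*z))/k, Ne(k, 0)), (nan, True))
 h(z) = Piecewise((C1 - 2*z, Eq(k, 0)), (nan, True))


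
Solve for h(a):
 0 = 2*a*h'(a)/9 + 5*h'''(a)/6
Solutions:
 h(a) = C1 + Integral(C2*airyai(-30^(2/3)*a/15) + C3*airybi(-30^(2/3)*a/15), a)


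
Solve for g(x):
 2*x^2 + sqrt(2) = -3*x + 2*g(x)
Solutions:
 g(x) = x^2 + 3*x/2 + sqrt(2)/2


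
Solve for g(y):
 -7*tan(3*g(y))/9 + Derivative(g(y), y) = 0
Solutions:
 g(y) = -asin(C1*exp(7*y/3))/3 + pi/3
 g(y) = asin(C1*exp(7*y/3))/3


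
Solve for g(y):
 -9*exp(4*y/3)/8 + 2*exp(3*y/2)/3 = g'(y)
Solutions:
 g(y) = C1 - 27*exp(4*y/3)/32 + 4*exp(3*y/2)/9


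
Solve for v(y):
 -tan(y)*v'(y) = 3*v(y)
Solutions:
 v(y) = C1/sin(y)^3


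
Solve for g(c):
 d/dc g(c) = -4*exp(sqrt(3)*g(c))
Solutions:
 g(c) = sqrt(3)*(2*log(1/(C1 + 4*c)) - log(3))/6


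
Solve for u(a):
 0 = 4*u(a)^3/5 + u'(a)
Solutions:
 u(a) = -sqrt(10)*sqrt(-1/(C1 - 4*a))/2
 u(a) = sqrt(10)*sqrt(-1/(C1 - 4*a))/2


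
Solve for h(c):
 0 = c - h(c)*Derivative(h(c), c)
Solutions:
 h(c) = -sqrt(C1 + c^2)
 h(c) = sqrt(C1 + c^2)


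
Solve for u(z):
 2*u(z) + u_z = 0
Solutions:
 u(z) = C1*exp(-2*z)


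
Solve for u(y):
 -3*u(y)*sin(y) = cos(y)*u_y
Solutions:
 u(y) = C1*cos(y)^3


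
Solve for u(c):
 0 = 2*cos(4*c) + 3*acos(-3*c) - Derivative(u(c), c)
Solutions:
 u(c) = C1 + 3*c*acos(-3*c) + sqrt(1 - 9*c^2) + sin(4*c)/2


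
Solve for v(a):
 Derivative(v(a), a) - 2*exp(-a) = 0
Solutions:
 v(a) = C1 - 2*exp(-a)


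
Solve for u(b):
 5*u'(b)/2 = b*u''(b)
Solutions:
 u(b) = C1 + C2*b^(7/2)


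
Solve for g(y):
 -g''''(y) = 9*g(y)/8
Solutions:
 g(y) = (C1*sin(2^(3/4)*sqrt(3)*y/4) + C2*cos(2^(3/4)*sqrt(3)*y/4))*exp(-2^(3/4)*sqrt(3)*y/4) + (C3*sin(2^(3/4)*sqrt(3)*y/4) + C4*cos(2^(3/4)*sqrt(3)*y/4))*exp(2^(3/4)*sqrt(3)*y/4)


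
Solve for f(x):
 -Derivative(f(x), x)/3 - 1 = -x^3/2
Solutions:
 f(x) = C1 + 3*x^4/8 - 3*x


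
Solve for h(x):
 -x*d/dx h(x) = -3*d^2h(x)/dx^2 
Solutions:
 h(x) = C1 + C2*erfi(sqrt(6)*x/6)


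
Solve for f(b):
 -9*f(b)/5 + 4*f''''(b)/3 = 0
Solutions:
 f(b) = C1*exp(-15^(3/4)*sqrt(2)*b/10) + C2*exp(15^(3/4)*sqrt(2)*b/10) + C3*sin(15^(3/4)*sqrt(2)*b/10) + C4*cos(15^(3/4)*sqrt(2)*b/10)


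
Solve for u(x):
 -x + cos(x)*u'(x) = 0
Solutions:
 u(x) = C1 + Integral(x/cos(x), x)


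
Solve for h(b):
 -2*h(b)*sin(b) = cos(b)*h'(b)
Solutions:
 h(b) = C1*cos(b)^2


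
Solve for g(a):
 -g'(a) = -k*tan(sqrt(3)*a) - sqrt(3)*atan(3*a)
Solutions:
 g(a) = C1 - sqrt(3)*k*log(cos(sqrt(3)*a))/3 + sqrt(3)*(a*atan(3*a) - log(9*a^2 + 1)/6)


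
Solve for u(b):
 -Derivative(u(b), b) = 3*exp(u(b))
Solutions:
 u(b) = log(1/(C1 + 3*b))


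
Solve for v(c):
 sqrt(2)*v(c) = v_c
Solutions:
 v(c) = C1*exp(sqrt(2)*c)


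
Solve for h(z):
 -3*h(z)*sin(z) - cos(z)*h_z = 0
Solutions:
 h(z) = C1*cos(z)^3


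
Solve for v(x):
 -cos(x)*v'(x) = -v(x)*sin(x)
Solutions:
 v(x) = C1/cos(x)


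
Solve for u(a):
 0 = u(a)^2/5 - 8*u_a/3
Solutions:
 u(a) = -40/(C1 + 3*a)


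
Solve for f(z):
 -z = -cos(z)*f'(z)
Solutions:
 f(z) = C1 + Integral(z/cos(z), z)


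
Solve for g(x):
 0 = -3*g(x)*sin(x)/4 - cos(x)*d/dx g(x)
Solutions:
 g(x) = C1*cos(x)^(3/4)


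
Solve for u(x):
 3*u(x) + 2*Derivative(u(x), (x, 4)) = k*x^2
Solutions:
 u(x) = k*x^2/3 + (C1*sin(6^(1/4)*x/2) + C2*cos(6^(1/4)*x/2))*exp(-6^(1/4)*x/2) + (C3*sin(6^(1/4)*x/2) + C4*cos(6^(1/4)*x/2))*exp(6^(1/4)*x/2)


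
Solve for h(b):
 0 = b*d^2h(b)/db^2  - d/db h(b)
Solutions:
 h(b) = C1 + C2*b^2


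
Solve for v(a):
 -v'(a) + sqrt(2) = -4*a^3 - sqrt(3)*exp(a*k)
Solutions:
 v(a) = C1 + a^4 + sqrt(2)*a + sqrt(3)*exp(a*k)/k


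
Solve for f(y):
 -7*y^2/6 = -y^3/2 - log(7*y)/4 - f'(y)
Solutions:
 f(y) = C1 - y^4/8 + 7*y^3/18 - y*log(y)/4 - y*log(7)/4 + y/4


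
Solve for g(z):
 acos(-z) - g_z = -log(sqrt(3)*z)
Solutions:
 g(z) = C1 + z*log(z) + z*acos(-z) - z + z*log(3)/2 + sqrt(1 - z^2)


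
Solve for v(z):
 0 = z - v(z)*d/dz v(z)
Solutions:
 v(z) = -sqrt(C1 + z^2)
 v(z) = sqrt(C1 + z^2)


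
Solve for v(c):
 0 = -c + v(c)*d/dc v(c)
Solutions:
 v(c) = -sqrt(C1 + c^2)
 v(c) = sqrt(C1 + c^2)


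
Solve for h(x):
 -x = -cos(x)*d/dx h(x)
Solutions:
 h(x) = C1 + Integral(x/cos(x), x)


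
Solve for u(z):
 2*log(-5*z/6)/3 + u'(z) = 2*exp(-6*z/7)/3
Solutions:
 u(z) = C1 - 2*z*log(-z)/3 + 2*z*(-log(5) + 1 + log(6))/3 - 7*exp(-6*z/7)/9


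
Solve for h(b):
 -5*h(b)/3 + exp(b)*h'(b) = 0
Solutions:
 h(b) = C1*exp(-5*exp(-b)/3)


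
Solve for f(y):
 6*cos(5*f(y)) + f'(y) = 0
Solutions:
 f(y) = -asin((C1 + exp(60*y))/(C1 - exp(60*y)))/5 + pi/5
 f(y) = asin((C1 + exp(60*y))/(C1 - exp(60*y)))/5


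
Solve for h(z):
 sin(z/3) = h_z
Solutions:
 h(z) = C1 - 3*cos(z/3)


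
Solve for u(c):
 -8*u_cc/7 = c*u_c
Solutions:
 u(c) = C1 + C2*erf(sqrt(7)*c/4)


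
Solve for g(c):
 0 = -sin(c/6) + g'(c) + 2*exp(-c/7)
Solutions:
 g(c) = C1 - 6*cos(c/6) + 14*exp(-c/7)


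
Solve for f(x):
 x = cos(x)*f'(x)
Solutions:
 f(x) = C1 + Integral(x/cos(x), x)


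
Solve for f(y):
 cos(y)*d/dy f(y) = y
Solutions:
 f(y) = C1 + Integral(y/cos(y), y)


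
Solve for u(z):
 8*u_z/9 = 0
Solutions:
 u(z) = C1


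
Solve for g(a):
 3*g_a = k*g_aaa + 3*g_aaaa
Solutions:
 g(a) = C1 + C2*exp(-a*(2*2^(1/3)*k^2/(2*k^3 + sqrt(-4*k^6 + (2*k^3 - 729)^2) - 729)^(1/3) + 2*k + 2^(2/3)*(2*k^3 + sqrt(-4*k^6 + (2*k^3 - 729)^2) - 729)^(1/3))/18) + C3*exp(a*(-8*2^(1/3)*k^2/((-1 + sqrt(3)*I)*(2*k^3 + sqrt(-4*k^6 + (2*k^3 - 729)^2) - 729)^(1/3)) - 4*k + 2^(2/3)*(2*k^3 + sqrt(-4*k^6 + (2*k^3 - 729)^2) - 729)^(1/3) - 2^(2/3)*sqrt(3)*I*(2*k^3 + sqrt(-4*k^6 + (2*k^3 - 729)^2) - 729)^(1/3))/36) + C4*exp(a*(8*2^(1/3)*k^2/((1 + sqrt(3)*I)*(2*k^3 + sqrt(-4*k^6 + (2*k^3 - 729)^2) - 729)^(1/3)) - 4*k + 2^(2/3)*(2*k^3 + sqrt(-4*k^6 + (2*k^3 - 729)^2) - 729)^(1/3) + 2^(2/3)*sqrt(3)*I*(2*k^3 + sqrt(-4*k^6 + (2*k^3 - 729)^2) - 729)^(1/3))/36)


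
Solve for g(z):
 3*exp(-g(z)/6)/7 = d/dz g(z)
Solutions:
 g(z) = 6*log(C1 + z/14)


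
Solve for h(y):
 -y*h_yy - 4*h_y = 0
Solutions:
 h(y) = C1 + C2/y^3


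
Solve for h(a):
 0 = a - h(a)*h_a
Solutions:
 h(a) = -sqrt(C1 + a^2)
 h(a) = sqrt(C1 + a^2)


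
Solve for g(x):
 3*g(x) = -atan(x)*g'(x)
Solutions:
 g(x) = C1*exp(-3*Integral(1/atan(x), x))


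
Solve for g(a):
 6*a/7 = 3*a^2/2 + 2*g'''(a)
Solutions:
 g(a) = C1 + C2*a + C3*a^2 - a^5/80 + a^4/56


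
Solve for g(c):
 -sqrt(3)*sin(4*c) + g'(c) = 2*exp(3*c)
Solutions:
 g(c) = C1 + 2*exp(3*c)/3 - sqrt(3)*cos(4*c)/4


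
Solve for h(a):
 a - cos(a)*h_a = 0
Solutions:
 h(a) = C1 + Integral(a/cos(a), a)


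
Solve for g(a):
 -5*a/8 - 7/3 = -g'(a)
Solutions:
 g(a) = C1 + 5*a^2/16 + 7*a/3


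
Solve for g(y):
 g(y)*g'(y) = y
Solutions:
 g(y) = -sqrt(C1 + y^2)
 g(y) = sqrt(C1 + y^2)


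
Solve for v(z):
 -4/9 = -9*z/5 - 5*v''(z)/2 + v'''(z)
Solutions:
 v(z) = C1 + C2*z + C3*exp(5*z/2) - 3*z^3/25 - 62*z^2/1125


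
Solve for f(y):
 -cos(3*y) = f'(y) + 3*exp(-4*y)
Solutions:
 f(y) = C1 - sin(3*y)/3 + 3*exp(-4*y)/4


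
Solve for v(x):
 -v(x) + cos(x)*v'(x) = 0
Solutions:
 v(x) = C1*sqrt(sin(x) + 1)/sqrt(sin(x) - 1)


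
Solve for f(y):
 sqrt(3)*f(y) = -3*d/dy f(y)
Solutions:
 f(y) = C1*exp(-sqrt(3)*y/3)


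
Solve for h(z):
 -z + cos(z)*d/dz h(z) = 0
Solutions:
 h(z) = C1 + Integral(z/cos(z), z)


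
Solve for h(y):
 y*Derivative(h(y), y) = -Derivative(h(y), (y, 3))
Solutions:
 h(y) = C1 + Integral(C2*airyai(-y) + C3*airybi(-y), y)


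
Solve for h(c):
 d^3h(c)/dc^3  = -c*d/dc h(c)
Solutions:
 h(c) = C1 + Integral(C2*airyai(-c) + C3*airybi(-c), c)


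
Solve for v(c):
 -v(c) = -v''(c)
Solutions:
 v(c) = C1*exp(-c) + C2*exp(c)


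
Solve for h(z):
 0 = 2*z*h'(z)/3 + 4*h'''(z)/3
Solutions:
 h(z) = C1 + Integral(C2*airyai(-2^(2/3)*z/2) + C3*airybi(-2^(2/3)*z/2), z)


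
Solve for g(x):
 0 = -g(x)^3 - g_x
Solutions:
 g(x) = -sqrt(2)*sqrt(-1/(C1 - x))/2
 g(x) = sqrt(2)*sqrt(-1/(C1 - x))/2


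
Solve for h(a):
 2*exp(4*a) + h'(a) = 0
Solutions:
 h(a) = C1 - exp(4*a)/2


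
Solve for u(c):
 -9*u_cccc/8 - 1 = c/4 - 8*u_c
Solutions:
 u(c) = C1 + C4*exp(4*3^(1/3)*c/3) + c^2/64 + c/8 + (C2*sin(2*3^(5/6)*c/3) + C3*cos(2*3^(5/6)*c/3))*exp(-2*3^(1/3)*c/3)


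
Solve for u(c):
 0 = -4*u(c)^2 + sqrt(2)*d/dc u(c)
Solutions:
 u(c) = -1/(C1 + 2*sqrt(2)*c)


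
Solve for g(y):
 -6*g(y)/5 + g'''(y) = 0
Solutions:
 g(y) = C3*exp(5^(2/3)*6^(1/3)*y/5) + (C1*sin(2^(1/3)*3^(5/6)*5^(2/3)*y/10) + C2*cos(2^(1/3)*3^(5/6)*5^(2/3)*y/10))*exp(-5^(2/3)*6^(1/3)*y/10)


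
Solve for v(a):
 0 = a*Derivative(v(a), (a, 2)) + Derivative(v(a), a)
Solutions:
 v(a) = C1 + C2*log(a)


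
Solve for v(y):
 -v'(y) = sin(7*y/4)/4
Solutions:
 v(y) = C1 + cos(7*y/4)/7


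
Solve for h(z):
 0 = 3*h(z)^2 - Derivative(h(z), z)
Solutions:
 h(z) = -1/(C1 + 3*z)


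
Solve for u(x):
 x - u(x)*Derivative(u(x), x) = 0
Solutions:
 u(x) = -sqrt(C1 + x^2)
 u(x) = sqrt(C1 + x^2)


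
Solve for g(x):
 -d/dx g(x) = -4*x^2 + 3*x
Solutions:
 g(x) = C1 + 4*x^3/3 - 3*x^2/2


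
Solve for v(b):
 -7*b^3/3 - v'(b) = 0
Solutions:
 v(b) = C1 - 7*b^4/12


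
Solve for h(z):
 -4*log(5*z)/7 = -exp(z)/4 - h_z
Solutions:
 h(z) = C1 + 4*z*log(z)/7 + 4*z*(-1 + log(5))/7 - exp(z)/4


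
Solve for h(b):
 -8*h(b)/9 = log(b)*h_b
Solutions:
 h(b) = C1*exp(-8*li(b)/9)


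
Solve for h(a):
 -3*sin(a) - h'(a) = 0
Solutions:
 h(a) = C1 + 3*cos(a)


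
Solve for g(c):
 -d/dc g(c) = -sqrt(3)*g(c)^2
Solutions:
 g(c) = -1/(C1 + sqrt(3)*c)


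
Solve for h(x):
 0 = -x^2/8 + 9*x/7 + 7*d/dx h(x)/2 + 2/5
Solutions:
 h(x) = C1 + x^3/84 - 9*x^2/49 - 4*x/35


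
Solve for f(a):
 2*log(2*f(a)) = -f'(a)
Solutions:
 Integral(1/(log(_y) + log(2)), (_y, f(a)))/2 = C1 - a


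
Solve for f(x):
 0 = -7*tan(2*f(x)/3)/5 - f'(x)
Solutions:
 f(x) = -3*asin(C1*exp(-14*x/15))/2 + 3*pi/2
 f(x) = 3*asin(C1*exp(-14*x/15))/2


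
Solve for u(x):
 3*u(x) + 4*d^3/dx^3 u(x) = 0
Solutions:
 u(x) = C3*exp(-6^(1/3)*x/2) + (C1*sin(2^(1/3)*3^(5/6)*x/4) + C2*cos(2^(1/3)*3^(5/6)*x/4))*exp(6^(1/3)*x/4)


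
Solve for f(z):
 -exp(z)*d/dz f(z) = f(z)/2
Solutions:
 f(z) = C1*exp(exp(-z)/2)


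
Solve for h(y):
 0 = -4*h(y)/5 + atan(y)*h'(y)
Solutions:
 h(y) = C1*exp(4*Integral(1/atan(y), y)/5)


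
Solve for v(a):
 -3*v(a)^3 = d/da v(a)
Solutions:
 v(a) = -sqrt(2)*sqrt(-1/(C1 - 3*a))/2
 v(a) = sqrt(2)*sqrt(-1/(C1 - 3*a))/2


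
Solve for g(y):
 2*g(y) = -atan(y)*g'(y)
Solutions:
 g(y) = C1*exp(-2*Integral(1/atan(y), y))


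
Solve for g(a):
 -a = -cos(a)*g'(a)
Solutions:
 g(a) = C1 + Integral(a/cos(a), a)


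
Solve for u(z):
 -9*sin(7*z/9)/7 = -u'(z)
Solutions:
 u(z) = C1 - 81*cos(7*z/9)/49


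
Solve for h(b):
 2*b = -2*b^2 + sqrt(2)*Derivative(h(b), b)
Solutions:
 h(b) = C1 + sqrt(2)*b^3/3 + sqrt(2)*b^2/2


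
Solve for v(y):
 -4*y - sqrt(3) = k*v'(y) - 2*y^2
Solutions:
 v(y) = C1 + 2*y^3/(3*k) - 2*y^2/k - sqrt(3)*y/k


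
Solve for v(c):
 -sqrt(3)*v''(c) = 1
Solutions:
 v(c) = C1 + C2*c - sqrt(3)*c^2/6


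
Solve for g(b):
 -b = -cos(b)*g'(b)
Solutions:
 g(b) = C1 + Integral(b/cos(b), b)


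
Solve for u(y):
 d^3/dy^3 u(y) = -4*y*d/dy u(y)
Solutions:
 u(y) = C1 + Integral(C2*airyai(-2^(2/3)*y) + C3*airybi(-2^(2/3)*y), y)


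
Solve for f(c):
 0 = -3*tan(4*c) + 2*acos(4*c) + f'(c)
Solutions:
 f(c) = C1 - 2*c*acos(4*c) + sqrt(1 - 16*c^2)/2 - 3*log(cos(4*c))/4


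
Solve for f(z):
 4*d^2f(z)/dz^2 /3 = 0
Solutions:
 f(z) = C1 + C2*z


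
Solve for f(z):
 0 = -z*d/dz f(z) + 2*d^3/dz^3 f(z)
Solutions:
 f(z) = C1 + Integral(C2*airyai(2^(2/3)*z/2) + C3*airybi(2^(2/3)*z/2), z)


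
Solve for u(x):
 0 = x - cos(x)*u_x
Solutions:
 u(x) = C1 + Integral(x/cos(x), x)


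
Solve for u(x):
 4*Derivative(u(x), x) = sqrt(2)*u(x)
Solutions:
 u(x) = C1*exp(sqrt(2)*x/4)


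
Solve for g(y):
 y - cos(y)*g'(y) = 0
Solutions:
 g(y) = C1 + Integral(y/cos(y), y)


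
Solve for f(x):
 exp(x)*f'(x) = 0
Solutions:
 f(x) = C1


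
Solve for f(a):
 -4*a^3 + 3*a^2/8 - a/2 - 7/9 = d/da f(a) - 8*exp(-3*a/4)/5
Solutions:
 f(a) = C1 - a^4 + a^3/8 - a^2/4 - 7*a/9 - 32*exp(-3*a/4)/15


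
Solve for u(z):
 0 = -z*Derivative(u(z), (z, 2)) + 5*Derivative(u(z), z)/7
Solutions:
 u(z) = C1 + C2*z^(12/7)


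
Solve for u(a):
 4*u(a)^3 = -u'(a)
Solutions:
 u(a) = -sqrt(2)*sqrt(-1/(C1 - 4*a))/2
 u(a) = sqrt(2)*sqrt(-1/(C1 - 4*a))/2


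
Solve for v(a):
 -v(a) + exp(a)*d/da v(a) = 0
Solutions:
 v(a) = C1*exp(-exp(-a))


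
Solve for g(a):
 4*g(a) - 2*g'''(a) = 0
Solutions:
 g(a) = C3*exp(2^(1/3)*a) + (C1*sin(2^(1/3)*sqrt(3)*a/2) + C2*cos(2^(1/3)*sqrt(3)*a/2))*exp(-2^(1/3)*a/2)


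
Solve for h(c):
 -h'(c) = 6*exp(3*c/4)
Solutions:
 h(c) = C1 - 8*exp(3*c/4)


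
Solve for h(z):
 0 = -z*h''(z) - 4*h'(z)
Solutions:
 h(z) = C1 + C2/z^3


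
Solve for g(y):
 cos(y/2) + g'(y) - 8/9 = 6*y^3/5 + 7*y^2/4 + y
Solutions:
 g(y) = C1 + 3*y^4/10 + 7*y^3/12 + y^2/2 + 8*y/9 - 2*sin(y/2)


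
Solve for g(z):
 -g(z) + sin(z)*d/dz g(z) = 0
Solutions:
 g(z) = C1*sqrt(cos(z) - 1)/sqrt(cos(z) + 1)


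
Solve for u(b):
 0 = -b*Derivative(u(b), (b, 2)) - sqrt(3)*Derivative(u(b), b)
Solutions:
 u(b) = C1 + C2*b^(1 - sqrt(3))


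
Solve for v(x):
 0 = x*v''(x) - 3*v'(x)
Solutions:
 v(x) = C1 + C2*x^4


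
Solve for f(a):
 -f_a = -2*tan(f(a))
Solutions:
 f(a) = pi - asin(C1*exp(2*a))
 f(a) = asin(C1*exp(2*a))


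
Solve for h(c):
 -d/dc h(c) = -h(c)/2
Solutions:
 h(c) = C1*exp(c/2)


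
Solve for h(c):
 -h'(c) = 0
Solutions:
 h(c) = C1


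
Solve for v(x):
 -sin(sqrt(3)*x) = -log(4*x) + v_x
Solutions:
 v(x) = C1 + x*log(x) - x + 2*x*log(2) + sqrt(3)*cos(sqrt(3)*x)/3


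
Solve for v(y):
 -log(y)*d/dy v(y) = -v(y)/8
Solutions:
 v(y) = C1*exp(li(y)/8)


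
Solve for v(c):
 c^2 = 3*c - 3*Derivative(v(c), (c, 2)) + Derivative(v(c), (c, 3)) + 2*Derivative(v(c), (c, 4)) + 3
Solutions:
 v(c) = C1 + C2*c + C3*exp(-3*c/2) + C4*exp(c) - c^4/36 + 7*c^3/54 + 11*c^2/27


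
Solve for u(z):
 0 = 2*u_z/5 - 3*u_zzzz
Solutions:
 u(z) = C1 + C4*exp(15^(2/3)*2^(1/3)*z/15) + (C2*sin(2^(1/3)*3^(1/6)*5^(2/3)*z/10) + C3*cos(2^(1/3)*3^(1/6)*5^(2/3)*z/10))*exp(-15^(2/3)*2^(1/3)*z/30)


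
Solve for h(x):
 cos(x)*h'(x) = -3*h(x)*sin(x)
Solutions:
 h(x) = C1*cos(x)^3


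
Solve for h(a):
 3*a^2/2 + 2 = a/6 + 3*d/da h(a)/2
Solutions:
 h(a) = C1 + a^3/3 - a^2/18 + 4*a/3


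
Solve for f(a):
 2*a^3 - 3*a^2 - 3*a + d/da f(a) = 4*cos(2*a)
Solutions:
 f(a) = C1 - a^4/2 + a^3 + 3*a^2/2 + 2*sin(2*a)


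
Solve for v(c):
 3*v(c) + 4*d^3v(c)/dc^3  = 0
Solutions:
 v(c) = C3*exp(-6^(1/3)*c/2) + (C1*sin(2^(1/3)*3^(5/6)*c/4) + C2*cos(2^(1/3)*3^(5/6)*c/4))*exp(6^(1/3)*c/4)


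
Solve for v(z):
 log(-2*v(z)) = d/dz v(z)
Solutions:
 -Integral(1/(log(-_y) + log(2)), (_y, v(z))) = C1 - z


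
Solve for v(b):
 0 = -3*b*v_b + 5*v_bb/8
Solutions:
 v(b) = C1 + C2*erfi(2*sqrt(15)*b/5)


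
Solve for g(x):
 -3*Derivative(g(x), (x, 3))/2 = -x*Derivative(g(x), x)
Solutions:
 g(x) = C1 + Integral(C2*airyai(2^(1/3)*3^(2/3)*x/3) + C3*airybi(2^(1/3)*3^(2/3)*x/3), x)


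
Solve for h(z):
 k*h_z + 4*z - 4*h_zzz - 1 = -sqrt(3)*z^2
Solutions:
 h(z) = C1 + C2*exp(-sqrt(k)*z/2) + C3*exp(sqrt(k)*z/2) - sqrt(3)*z^3/(3*k) - 2*z^2/k + z/k - 8*sqrt(3)*z/k^2


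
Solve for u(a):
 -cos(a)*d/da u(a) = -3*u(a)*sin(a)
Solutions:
 u(a) = C1/cos(a)^3


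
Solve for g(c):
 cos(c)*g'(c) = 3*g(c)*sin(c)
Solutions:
 g(c) = C1/cos(c)^3


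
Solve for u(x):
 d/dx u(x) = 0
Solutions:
 u(x) = C1


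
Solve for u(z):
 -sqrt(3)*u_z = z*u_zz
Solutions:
 u(z) = C1 + C2*z^(1 - sqrt(3))


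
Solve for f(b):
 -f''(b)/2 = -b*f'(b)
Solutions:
 f(b) = C1 + C2*erfi(b)


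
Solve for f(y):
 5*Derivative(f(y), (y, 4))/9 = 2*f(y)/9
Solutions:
 f(y) = C1*exp(-2^(1/4)*5^(3/4)*y/5) + C2*exp(2^(1/4)*5^(3/4)*y/5) + C3*sin(2^(1/4)*5^(3/4)*y/5) + C4*cos(2^(1/4)*5^(3/4)*y/5)


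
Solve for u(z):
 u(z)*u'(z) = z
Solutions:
 u(z) = -sqrt(C1 + z^2)
 u(z) = sqrt(C1 + z^2)


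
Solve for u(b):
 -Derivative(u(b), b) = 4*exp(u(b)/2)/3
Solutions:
 u(b) = 2*log(1/(C1 + 4*b)) + 2*log(6)


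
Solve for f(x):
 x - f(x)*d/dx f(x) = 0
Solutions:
 f(x) = -sqrt(C1 + x^2)
 f(x) = sqrt(C1 + x^2)


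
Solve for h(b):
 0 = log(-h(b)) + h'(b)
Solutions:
 -li(-h(b)) = C1 - b


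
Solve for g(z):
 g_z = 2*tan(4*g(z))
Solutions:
 g(z) = -asin(C1*exp(8*z))/4 + pi/4
 g(z) = asin(C1*exp(8*z))/4


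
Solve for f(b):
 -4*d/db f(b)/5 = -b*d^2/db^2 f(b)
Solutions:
 f(b) = C1 + C2*b^(9/5)


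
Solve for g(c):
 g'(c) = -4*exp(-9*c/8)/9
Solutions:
 g(c) = C1 + 32*exp(-9*c/8)/81


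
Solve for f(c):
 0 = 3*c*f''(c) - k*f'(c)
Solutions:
 f(c) = C1 + c^(re(k)/3 + 1)*(C2*sin(log(c)*Abs(im(k))/3) + C3*cos(log(c)*im(k)/3))


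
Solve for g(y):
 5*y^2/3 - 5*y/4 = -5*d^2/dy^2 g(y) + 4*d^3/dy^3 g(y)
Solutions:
 g(y) = C1 + C2*y + C3*exp(5*y/4) - y^4/36 - 17*y^3/360 - 17*y^2/150


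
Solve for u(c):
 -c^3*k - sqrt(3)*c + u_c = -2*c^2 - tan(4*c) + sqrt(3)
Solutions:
 u(c) = C1 + c^4*k/4 - 2*c^3/3 + sqrt(3)*c^2/2 + sqrt(3)*c + log(cos(4*c))/4


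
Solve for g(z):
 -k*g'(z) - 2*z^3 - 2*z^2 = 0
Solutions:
 g(z) = C1 - z^4/(2*k) - 2*z^3/(3*k)


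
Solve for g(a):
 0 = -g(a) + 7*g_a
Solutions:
 g(a) = C1*exp(a/7)


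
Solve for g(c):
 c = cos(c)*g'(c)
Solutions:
 g(c) = C1 + Integral(c/cos(c), c)


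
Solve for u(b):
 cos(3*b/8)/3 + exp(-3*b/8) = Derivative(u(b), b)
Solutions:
 u(b) = C1 + 8*sin(3*b/8)/9 - 8*exp(-3*b/8)/3


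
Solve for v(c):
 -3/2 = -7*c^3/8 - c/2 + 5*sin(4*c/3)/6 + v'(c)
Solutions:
 v(c) = C1 + 7*c^4/32 + c^2/4 - 3*c/2 + 5*cos(4*c/3)/8


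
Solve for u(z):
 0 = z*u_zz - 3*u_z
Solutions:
 u(z) = C1 + C2*z^4


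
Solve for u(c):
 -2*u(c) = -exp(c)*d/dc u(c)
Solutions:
 u(c) = C1*exp(-2*exp(-c))


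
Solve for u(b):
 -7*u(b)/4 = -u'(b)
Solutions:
 u(b) = C1*exp(7*b/4)


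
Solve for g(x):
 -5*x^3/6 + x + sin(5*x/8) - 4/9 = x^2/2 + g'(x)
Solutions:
 g(x) = C1 - 5*x^4/24 - x^3/6 + x^2/2 - 4*x/9 - 8*cos(5*x/8)/5


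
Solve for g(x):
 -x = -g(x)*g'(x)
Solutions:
 g(x) = -sqrt(C1 + x^2)
 g(x) = sqrt(C1 + x^2)


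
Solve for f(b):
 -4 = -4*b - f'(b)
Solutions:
 f(b) = C1 - 2*b^2 + 4*b


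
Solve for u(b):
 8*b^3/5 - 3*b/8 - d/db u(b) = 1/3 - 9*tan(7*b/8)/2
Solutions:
 u(b) = C1 + 2*b^4/5 - 3*b^2/16 - b/3 - 36*log(cos(7*b/8))/7


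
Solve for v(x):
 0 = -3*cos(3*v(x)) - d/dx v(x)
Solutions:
 v(x) = -asin((C1 + exp(18*x))/(C1 - exp(18*x)))/3 + pi/3
 v(x) = asin((C1 + exp(18*x))/(C1 - exp(18*x)))/3


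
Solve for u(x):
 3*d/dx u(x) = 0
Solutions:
 u(x) = C1


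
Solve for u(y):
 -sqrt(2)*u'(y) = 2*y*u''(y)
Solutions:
 u(y) = C1 + C2*y^(1 - sqrt(2)/2)


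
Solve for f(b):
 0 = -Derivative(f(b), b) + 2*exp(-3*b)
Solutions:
 f(b) = C1 - 2*exp(-3*b)/3


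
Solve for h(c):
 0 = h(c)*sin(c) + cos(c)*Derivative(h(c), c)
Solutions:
 h(c) = C1*cos(c)


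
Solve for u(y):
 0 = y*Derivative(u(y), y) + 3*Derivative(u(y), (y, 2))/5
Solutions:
 u(y) = C1 + C2*erf(sqrt(30)*y/6)


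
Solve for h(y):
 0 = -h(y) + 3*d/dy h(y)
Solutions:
 h(y) = C1*exp(y/3)


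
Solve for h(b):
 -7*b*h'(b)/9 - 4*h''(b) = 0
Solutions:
 h(b) = C1 + C2*erf(sqrt(14)*b/12)


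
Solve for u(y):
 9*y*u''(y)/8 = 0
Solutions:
 u(y) = C1 + C2*y


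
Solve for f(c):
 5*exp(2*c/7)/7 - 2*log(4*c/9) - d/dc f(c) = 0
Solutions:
 f(c) = C1 - 2*c*log(c) + 2*c*(-2*log(2) + 1 + 2*log(3)) + 5*exp(2*c/7)/2


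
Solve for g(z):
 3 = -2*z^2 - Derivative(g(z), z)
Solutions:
 g(z) = C1 - 2*z^3/3 - 3*z


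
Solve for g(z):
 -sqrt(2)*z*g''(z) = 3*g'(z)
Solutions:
 g(z) = C1 + C2*z^(1 - 3*sqrt(2)/2)


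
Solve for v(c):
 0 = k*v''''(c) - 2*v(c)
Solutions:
 v(c) = C1*exp(-2^(1/4)*c*(1/k)^(1/4)) + C2*exp(2^(1/4)*c*(1/k)^(1/4)) + C3*exp(-2^(1/4)*I*c*(1/k)^(1/4)) + C4*exp(2^(1/4)*I*c*(1/k)^(1/4))


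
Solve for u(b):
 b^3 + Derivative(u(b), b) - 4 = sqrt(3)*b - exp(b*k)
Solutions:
 u(b) = C1 - b^4/4 + sqrt(3)*b^2/2 + 4*b - exp(b*k)/k


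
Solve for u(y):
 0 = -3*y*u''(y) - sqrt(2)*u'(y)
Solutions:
 u(y) = C1 + C2*y^(1 - sqrt(2)/3)


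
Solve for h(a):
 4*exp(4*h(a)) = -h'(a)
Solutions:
 h(a) = log(-I*(1/(C1 + 16*a))^(1/4))
 h(a) = log(I*(1/(C1 + 16*a))^(1/4))
 h(a) = log(-(1/(C1 + 16*a))^(1/4))
 h(a) = log(1/(C1 + 16*a))/4


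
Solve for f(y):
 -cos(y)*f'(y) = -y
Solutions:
 f(y) = C1 + Integral(y/cos(y), y)


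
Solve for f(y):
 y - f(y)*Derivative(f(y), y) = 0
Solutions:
 f(y) = -sqrt(C1 + y^2)
 f(y) = sqrt(C1 + y^2)


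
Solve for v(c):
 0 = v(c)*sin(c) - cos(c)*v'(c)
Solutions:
 v(c) = C1/cos(c)


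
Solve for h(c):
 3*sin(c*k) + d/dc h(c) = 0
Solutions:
 h(c) = C1 + 3*cos(c*k)/k


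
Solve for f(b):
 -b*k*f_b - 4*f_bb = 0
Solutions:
 f(b) = Piecewise((-sqrt(2)*sqrt(pi)*C1*erf(sqrt(2)*b*sqrt(k)/4)/sqrt(k) - C2, (k > 0) | (k < 0)), (-C1*b - C2, True))


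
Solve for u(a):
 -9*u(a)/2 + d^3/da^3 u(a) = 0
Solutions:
 u(a) = C3*exp(6^(2/3)*a/2) + (C1*sin(3*2^(2/3)*3^(1/6)*a/4) + C2*cos(3*2^(2/3)*3^(1/6)*a/4))*exp(-6^(2/3)*a/4)


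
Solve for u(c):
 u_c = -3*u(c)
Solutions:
 u(c) = C1*exp(-3*c)


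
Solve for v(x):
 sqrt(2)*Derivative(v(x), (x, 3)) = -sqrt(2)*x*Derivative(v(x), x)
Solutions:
 v(x) = C1 + Integral(C2*airyai(-x) + C3*airybi(-x), x)


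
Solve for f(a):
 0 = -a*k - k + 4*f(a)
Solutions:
 f(a) = k*(a + 1)/4


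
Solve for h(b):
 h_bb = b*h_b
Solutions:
 h(b) = C1 + C2*erfi(sqrt(2)*b/2)


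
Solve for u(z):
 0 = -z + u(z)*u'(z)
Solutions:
 u(z) = -sqrt(C1 + z^2)
 u(z) = sqrt(C1 + z^2)


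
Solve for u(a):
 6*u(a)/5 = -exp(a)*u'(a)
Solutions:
 u(a) = C1*exp(6*exp(-a)/5)


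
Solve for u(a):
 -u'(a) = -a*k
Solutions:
 u(a) = C1 + a^2*k/2


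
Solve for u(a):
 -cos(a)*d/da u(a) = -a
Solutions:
 u(a) = C1 + Integral(a/cos(a), a)


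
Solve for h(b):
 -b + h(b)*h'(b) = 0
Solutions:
 h(b) = -sqrt(C1 + b^2)
 h(b) = sqrt(C1 + b^2)


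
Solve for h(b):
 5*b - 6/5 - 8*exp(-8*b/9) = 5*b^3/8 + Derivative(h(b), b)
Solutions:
 h(b) = C1 - 5*b^4/32 + 5*b^2/2 - 6*b/5 + 9*exp(-8*b/9)


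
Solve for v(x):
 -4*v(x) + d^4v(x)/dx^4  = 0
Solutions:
 v(x) = C1*exp(-sqrt(2)*x) + C2*exp(sqrt(2)*x) + C3*sin(sqrt(2)*x) + C4*cos(sqrt(2)*x)


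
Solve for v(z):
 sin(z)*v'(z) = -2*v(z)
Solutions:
 v(z) = C1*(cos(z) + 1)/(cos(z) - 1)


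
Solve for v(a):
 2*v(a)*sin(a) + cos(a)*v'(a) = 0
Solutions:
 v(a) = C1*cos(a)^2


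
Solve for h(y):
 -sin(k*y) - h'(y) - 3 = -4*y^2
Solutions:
 h(y) = C1 + 4*y^3/3 - 3*y + cos(k*y)/k


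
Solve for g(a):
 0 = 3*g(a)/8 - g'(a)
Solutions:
 g(a) = C1*exp(3*a/8)


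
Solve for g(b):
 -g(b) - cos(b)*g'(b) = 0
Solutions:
 g(b) = C1*sqrt(sin(b) - 1)/sqrt(sin(b) + 1)


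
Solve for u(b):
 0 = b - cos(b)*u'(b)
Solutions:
 u(b) = C1 + Integral(b/cos(b), b)


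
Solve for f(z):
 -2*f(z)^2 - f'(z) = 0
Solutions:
 f(z) = 1/(C1 + 2*z)


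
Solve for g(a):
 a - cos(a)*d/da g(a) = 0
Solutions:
 g(a) = C1 + Integral(a/cos(a), a)


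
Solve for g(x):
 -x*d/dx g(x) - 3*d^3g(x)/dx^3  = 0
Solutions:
 g(x) = C1 + Integral(C2*airyai(-3^(2/3)*x/3) + C3*airybi(-3^(2/3)*x/3), x)


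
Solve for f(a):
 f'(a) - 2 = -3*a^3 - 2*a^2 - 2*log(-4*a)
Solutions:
 f(a) = C1 - 3*a^4/4 - 2*a^3/3 - 2*a*log(-a) + 4*a*(1 - log(2))


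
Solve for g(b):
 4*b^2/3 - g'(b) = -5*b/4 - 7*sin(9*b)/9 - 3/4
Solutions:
 g(b) = C1 + 4*b^3/9 + 5*b^2/8 + 3*b/4 - 7*cos(9*b)/81


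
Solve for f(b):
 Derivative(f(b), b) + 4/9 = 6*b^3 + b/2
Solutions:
 f(b) = C1 + 3*b^4/2 + b^2/4 - 4*b/9


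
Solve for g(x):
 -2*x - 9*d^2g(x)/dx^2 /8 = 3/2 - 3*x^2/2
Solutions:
 g(x) = C1 + C2*x + x^4/9 - 8*x^3/27 - 2*x^2/3


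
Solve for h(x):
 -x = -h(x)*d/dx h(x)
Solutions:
 h(x) = -sqrt(C1 + x^2)
 h(x) = sqrt(C1 + x^2)


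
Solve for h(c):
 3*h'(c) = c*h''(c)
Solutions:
 h(c) = C1 + C2*c^4


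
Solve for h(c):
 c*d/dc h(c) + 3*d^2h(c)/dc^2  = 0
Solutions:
 h(c) = C1 + C2*erf(sqrt(6)*c/6)


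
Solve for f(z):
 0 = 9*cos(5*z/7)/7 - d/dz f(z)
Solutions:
 f(z) = C1 + 9*sin(5*z/7)/5


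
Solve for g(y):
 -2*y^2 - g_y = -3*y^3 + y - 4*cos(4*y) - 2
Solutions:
 g(y) = C1 + 3*y^4/4 - 2*y^3/3 - y^2/2 + 2*y + sin(4*y)


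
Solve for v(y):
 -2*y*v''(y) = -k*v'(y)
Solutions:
 v(y) = C1 + y^(re(k)/2 + 1)*(C2*sin(log(y)*Abs(im(k))/2) + C3*cos(log(y)*im(k)/2))


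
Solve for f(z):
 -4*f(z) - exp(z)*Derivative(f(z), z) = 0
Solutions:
 f(z) = C1*exp(4*exp(-z))


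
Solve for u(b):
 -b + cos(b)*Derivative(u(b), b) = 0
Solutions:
 u(b) = C1 + Integral(b/cos(b), b)


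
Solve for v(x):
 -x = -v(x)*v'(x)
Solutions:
 v(x) = -sqrt(C1 + x^2)
 v(x) = sqrt(C1 + x^2)


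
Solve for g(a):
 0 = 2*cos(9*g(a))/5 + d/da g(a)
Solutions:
 2*a/5 - log(sin(9*g(a)) - 1)/18 + log(sin(9*g(a)) + 1)/18 = C1


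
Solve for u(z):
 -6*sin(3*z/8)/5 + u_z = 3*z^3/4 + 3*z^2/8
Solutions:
 u(z) = C1 + 3*z^4/16 + z^3/8 - 16*cos(3*z/8)/5


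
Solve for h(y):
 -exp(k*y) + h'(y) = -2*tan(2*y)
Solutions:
 h(y) = C1 + Piecewise((exp(k*y)/k, Ne(k, 0)), (y, True)) + log(cos(2*y))


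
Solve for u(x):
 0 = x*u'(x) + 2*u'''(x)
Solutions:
 u(x) = C1 + Integral(C2*airyai(-2^(2/3)*x/2) + C3*airybi(-2^(2/3)*x/2), x)


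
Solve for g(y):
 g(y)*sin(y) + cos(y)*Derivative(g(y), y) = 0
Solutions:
 g(y) = C1*cos(y)


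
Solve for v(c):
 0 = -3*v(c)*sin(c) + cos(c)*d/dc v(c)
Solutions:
 v(c) = C1/cos(c)^3


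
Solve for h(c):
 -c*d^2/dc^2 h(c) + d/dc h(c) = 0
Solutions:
 h(c) = C1 + C2*c^2


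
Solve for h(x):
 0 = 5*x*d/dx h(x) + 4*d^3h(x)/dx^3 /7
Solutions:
 h(x) = C1 + Integral(C2*airyai(-70^(1/3)*x/2) + C3*airybi(-70^(1/3)*x/2), x)


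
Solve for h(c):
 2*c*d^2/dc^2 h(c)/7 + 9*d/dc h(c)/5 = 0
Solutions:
 h(c) = C1 + C2/c^(53/10)


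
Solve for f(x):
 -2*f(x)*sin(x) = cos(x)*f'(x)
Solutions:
 f(x) = C1*cos(x)^2


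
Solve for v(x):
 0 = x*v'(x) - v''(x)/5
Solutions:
 v(x) = C1 + C2*erfi(sqrt(10)*x/2)


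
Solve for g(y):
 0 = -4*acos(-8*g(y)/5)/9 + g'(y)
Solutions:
 Integral(1/acos(-8*_y/5), (_y, g(y))) = C1 + 4*y/9


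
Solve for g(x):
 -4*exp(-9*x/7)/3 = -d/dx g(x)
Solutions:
 g(x) = C1 - 28*exp(-9*x/7)/27


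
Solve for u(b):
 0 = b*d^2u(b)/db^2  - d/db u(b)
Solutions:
 u(b) = C1 + C2*b^2


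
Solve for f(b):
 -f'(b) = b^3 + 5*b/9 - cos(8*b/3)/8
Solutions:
 f(b) = C1 - b^4/4 - 5*b^2/18 + 3*sin(8*b/3)/64


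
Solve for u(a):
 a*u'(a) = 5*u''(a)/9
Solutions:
 u(a) = C1 + C2*erfi(3*sqrt(10)*a/10)


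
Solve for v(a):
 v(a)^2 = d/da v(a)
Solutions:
 v(a) = -1/(C1 + a)


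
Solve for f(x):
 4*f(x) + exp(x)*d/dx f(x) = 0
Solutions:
 f(x) = C1*exp(4*exp(-x))


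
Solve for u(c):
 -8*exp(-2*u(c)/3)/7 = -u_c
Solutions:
 u(c) = 3*log(-sqrt(C1 + 8*c)) - 3*log(21) + 3*log(42)/2
 u(c) = 3*log(C1 + 8*c)/2 - 3*log(21) + 3*log(42)/2


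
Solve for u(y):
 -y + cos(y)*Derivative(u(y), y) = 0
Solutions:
 u(y) = C1 + Integral(y/cos(y), y)


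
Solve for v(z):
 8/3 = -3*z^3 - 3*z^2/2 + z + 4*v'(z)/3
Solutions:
 v(z) = C1 + 9*z^4/16 + 3*z^3/8 - 3*z^2/8 + 2*z


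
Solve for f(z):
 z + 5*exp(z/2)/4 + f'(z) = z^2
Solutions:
 f(z) = C1 + z^3/3 - z^2/2 - 5*exp(z/2)/2


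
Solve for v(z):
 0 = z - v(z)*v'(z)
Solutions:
 v(z) = -sqrt(C1 + z^2)
 v(z) = sqrt(C1 + z^2)


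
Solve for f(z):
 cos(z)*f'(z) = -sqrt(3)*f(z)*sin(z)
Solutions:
 f(z) = C1*cos(z)^(sqrt(3))


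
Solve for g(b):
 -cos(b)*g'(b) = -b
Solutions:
 g(b) = C1 + Integral(b/cos(b), b)


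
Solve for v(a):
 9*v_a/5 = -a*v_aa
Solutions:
 v(a) = C1 + C2/a^(4/5)


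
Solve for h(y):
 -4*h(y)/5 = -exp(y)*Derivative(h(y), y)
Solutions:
 h(y) = C1*exp(-4*exp(-y)/5)


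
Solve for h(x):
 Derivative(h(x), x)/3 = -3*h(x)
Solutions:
 h(x) = C1*exp(-9*x)


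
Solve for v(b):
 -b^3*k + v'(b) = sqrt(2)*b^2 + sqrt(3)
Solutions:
 v(b) = C1 + b^4*k/4 + sqrt(2)*b^3/3 + sqrt(3)*b


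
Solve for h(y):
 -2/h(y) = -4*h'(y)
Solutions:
 h(y) = -sqrt(C1 + y)
 h(y) = sqrt(C1 + y)


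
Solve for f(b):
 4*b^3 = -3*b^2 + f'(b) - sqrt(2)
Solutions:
 f(b) = C1 + b^4 + b^3 + sqrt(2)*b


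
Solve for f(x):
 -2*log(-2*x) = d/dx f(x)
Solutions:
 f(x) = C1 - 2*x*log(-x) + 2*x*(1 - log(2))


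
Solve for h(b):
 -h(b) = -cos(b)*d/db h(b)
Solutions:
 h(b) = C1*sqrt(sin(b) + 1)/sqrt(sin(b) - 1)


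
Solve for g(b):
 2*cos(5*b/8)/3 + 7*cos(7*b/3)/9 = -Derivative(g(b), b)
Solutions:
 g(b) = C1 - 16*sin(5*b/8)/15 - sin(7*b/3)/3


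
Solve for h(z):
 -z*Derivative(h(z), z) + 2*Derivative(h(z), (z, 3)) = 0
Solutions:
 h(z) = C1 + Integral(C2*airyai(2^(2/3)*z/2) + C3*airybi(2^(2/3)*z/2), z)


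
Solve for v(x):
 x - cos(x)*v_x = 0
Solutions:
 v(x) = C1 + Integral(x/cos(x), x)


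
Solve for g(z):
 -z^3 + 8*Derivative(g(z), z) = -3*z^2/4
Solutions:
 g(z) = C1 + z^4/32 - z^3/32


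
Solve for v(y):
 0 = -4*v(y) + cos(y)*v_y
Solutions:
 v(y) = C1*(sin(y)^2 + 2*sin(y) + 1)/(sin(y)^2 - 2*sin(y) + 1)


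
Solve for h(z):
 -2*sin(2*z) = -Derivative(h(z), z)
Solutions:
 h(z) = C1 - cos(2*z)


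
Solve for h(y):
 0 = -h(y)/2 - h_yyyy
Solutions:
 h(y) = (C1*sin(2^(1/4)*y/2) + C2*cos(2^(1/4)*y/2))*exp(-2^(1/4)*y/2) + (C3*sin(2^(1/4)*y/2) + C4*cos(2^(1/4)*y/2))*exp(2^(1/4)*y/2)


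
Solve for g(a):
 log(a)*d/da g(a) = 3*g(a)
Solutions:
 g(a) = C1*exp(3*li(a))


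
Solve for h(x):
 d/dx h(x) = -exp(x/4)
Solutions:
 h(x) = C1 - 4*exp(x/4)


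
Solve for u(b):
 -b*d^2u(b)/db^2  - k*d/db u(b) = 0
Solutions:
 u(b) = C1 + b^(1 - re(k))*(C2*sin(log(b)*Abs(im(k))) + C3*cos(log(b)*im(k)))
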